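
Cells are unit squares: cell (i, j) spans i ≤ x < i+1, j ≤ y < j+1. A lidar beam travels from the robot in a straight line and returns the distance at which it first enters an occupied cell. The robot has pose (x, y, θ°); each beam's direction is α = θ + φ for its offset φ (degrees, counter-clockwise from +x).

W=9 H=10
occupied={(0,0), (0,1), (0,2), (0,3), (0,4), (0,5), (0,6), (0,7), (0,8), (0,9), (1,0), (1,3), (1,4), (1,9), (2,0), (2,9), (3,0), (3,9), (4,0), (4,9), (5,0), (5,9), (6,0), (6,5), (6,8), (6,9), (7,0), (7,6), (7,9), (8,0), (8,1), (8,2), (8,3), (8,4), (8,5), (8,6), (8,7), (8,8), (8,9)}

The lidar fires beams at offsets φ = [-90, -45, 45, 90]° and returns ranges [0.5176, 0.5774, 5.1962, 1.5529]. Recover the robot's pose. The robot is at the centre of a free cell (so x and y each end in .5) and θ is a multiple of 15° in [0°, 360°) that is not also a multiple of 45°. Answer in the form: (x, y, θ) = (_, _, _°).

Enumerate (i+0.5, j+0.5, θ) over the 51 free cells and 16 admissible headings. For each, cast all 4 beams and compare to the given ranges.
  (6.5, 2.5, 165°): beam 1 = 3.6235 ≠ 0.5176 ✗
  (4.5, 4.5, 195°): beam 1 = 4.6587 ≠ 0.5176 ✗
  (7.5, 1.5, 195°): beam 1 = 3.6235 ≠ 0.5176 ✗
  (6.5, 4.5, 330°): beam 1 = 4.0415 ≠ 0.5176 ✗
  …
  (6.5, 7.5, 165°): r_1=0.5176, r_2=0.5774, r_3=5.1962, r_4=1.5529 — all match ✓
Unique over the lattice → pose = (6.5, 7.5, 165°).

(x, y, θ) = (6.5, 7.5, 165°)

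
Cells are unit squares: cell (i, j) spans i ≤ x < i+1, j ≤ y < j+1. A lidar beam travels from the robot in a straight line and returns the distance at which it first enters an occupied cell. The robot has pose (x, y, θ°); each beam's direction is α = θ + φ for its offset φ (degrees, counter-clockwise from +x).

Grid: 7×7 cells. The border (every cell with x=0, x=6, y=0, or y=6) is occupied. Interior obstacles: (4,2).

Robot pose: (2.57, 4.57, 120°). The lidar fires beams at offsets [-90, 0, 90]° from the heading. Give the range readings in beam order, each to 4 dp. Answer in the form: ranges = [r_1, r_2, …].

ranges = [2.8600, 1.6512, 1.8129]

beam 1: φ=-90°, α=30°
  dir = (cos 30°, sin 30°) = (0.8660, 0.5000); from cell (2,4)
  next x-line at t=0.4965, next y-line at t=0.8600; Δt_x=1.1547, Δt_y=2.0000
    x: enter (3,4) at t=0.4965
    y: enter (3,5) at t=0.8600
    x: enter (4,5) at t=1.6512
    x: enter (5,5) at t=2.8059
    y: enter (5,6) at t=2.8600 ← occupied
  → r_1 = 2.8600
beam 2: φ=0°, α=120°
  dir = (cos 120°, sin 120°) = (-0.5000, 0.8660); from cell (2,4)
  next x-line at t=1.1400, next y-line at t=0.4965; Δt_x=2.0000, Δt_y=1.1547
    y: enter (2,5) at t=0.4965
    x: enter (1,5) at t=1.1400
    y: enter (1,6) at t=1.6512 ← occupied
  → r_2 = 1.6512
beam 3: φ=90°, α=210°
  dir = (cos 210°, sin 210°) = (-0.8660, -0.5000); from cell (2,4)
  next x-line at t=0.6582, next y-line at t=1.1400; Δt_x=1.1547, Δt_y=2.0000
    x: enter (1,4) at t=0.6582
    y: enter (1,3) at t=1.1400
    x: enter (0,3) at t=1.8129 ← occupied
  → r_3 = 1.8129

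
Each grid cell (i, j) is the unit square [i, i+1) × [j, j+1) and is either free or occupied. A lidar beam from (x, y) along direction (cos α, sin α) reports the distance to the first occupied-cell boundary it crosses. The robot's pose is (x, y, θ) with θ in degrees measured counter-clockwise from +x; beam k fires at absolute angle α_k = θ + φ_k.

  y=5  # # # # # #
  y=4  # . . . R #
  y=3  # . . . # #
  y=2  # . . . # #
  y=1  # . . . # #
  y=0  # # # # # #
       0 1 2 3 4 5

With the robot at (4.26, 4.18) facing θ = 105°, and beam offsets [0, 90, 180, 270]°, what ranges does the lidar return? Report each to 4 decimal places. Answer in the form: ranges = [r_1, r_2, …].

beam 1: φ=0°, α=105°
  dir = (cos 105°, sin 105°) = (-0.2588, 0.9659); from cell (4,4)
  next x-line at t=1.0046, next y-line at t=0.8489; Δt_x=3.8637, Δt_y=1.0353
    y: enter (4,5) at t=0.8489 ← occupied
  → r_1 = 0.8489
beam 2: φ=90°, α=195°
  dir = (cos 195°, sin 195°) = (-0.9659, -0.2588); from cell (4,4)
  next x-line at t=0.2692, next y-line at t=0.6955; Δt_x=1.0353, Δt_y=3.8637
    x: enter (3,4) at t=0.2692
    y: enter (3,3) at t=0.6955
    x: enter (2,3) at t=1.3044
    x: enter (1,3) at t=2.3397
    x: enter (0,3) at t=3.3750 ← occupied
  → r_2 = 3.3750
beam 3: φ=180°, α=285°
  dir = (cos 285°, sin 285°) = (0.2588, -0.9659); from cell (4,4)
  next x-line at t=2.8591, next y-line at t=0.1863; Δt_x=3.8637, Δt_y=1.0353
    y: enter (4,3) at t=0.1863 ← occupied
  → r_3 = 0.1863
beam 4: φ=270°, α=15°
  dir = (cos 15°, sin 15°) = (0.9659, 0.2588); from cell (4,4)
  next x-line at t=0.7661, next y-line at t=3.1682; Δt_x=1.0353, Δt_y=3.8637
    x: enter (5,4) at t=0.7661 ← occupied
  → r_4 = 0.7661

ranges = [0.8489, 3.3750, 0.1863, 0.7661]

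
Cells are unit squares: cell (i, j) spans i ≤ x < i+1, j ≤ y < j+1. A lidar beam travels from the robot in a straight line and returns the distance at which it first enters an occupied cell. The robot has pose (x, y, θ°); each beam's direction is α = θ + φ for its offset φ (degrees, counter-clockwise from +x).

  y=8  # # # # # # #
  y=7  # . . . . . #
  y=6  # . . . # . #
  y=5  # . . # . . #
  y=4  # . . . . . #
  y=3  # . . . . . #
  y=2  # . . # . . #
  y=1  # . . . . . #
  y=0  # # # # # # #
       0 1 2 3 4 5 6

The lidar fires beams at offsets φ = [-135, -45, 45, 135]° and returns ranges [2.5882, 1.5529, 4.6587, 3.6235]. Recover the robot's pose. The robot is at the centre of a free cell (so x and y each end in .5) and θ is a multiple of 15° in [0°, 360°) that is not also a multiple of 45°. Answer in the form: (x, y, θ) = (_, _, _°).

(x, y, θ) = (4.5, 3.5, 30°)

Candidates: 32 free-cell centres × 16 headings = 512 poses. Raycast each; keep the one whose scan matches to 4 dp.
  (4.5, 2.5, 300°): beam 1 = 0.5176 ≠ 2.5882 ✗
  (1.5, 2.5, 210°): beam 1 = 5.6940 ≠ 2.5882 ✗
  (2.5, 4.5, 330°): beam 1 = 1.5529 ≠ 2.5882 ✗
  …
  (4.5, 3.5, 30°): r_1=2.5882, r_2=1.5529, r_3=4.6587, r_4=3.6235 — all match ✓
Only this pose fits every beam.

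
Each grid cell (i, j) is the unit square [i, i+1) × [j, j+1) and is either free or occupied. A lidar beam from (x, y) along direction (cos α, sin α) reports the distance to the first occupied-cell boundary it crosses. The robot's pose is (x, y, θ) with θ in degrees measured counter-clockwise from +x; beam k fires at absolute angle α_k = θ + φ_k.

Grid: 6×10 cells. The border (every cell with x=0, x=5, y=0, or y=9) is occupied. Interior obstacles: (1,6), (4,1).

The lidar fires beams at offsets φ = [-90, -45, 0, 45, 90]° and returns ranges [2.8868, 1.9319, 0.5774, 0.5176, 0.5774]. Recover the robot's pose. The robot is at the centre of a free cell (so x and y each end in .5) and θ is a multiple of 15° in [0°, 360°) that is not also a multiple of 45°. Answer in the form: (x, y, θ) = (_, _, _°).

Candidates: 30 free-cell centres × 16 headings = 480 poses. Raycast each; keep the one whose scan matches to 4 dp.
  (1.5, 1.5, 300°): beam 1 = 0.5774 ≠ 2.8868 ✗
  (4.5, 8.5, 105°): beam 1 = 0.5176 ≠ 2.8868 ✗
  (2.5, 4.5, 210°): beam 1 = 1.7321 ≠ 2.8868 ✗
  (4.5, 3.5, 210°): beam 1 = 6.3509 ≠ 2.8868 ✗
  …
  (3.5, 1.5, 240°): r_1=2.8868, r_2=1.9319, r_3=0.5774, r_4=0.5176, r_5=0.5774 — all match ✓
No second candidate reproduces the full scan.

(x, y, θ) = (3.5, 1.5, 240°)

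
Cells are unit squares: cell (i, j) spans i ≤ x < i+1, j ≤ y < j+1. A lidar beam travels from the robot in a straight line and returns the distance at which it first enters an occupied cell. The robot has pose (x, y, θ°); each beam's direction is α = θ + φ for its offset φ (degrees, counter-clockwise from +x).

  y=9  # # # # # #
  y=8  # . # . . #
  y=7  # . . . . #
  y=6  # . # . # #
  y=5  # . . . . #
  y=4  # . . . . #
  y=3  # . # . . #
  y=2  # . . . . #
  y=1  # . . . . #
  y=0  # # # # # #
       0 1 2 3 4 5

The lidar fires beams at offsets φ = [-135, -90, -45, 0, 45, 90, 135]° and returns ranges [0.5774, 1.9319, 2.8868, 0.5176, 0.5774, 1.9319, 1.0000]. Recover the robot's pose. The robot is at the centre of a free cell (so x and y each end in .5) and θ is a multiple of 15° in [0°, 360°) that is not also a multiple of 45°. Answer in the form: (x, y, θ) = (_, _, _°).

(x, y, θ) = (1.5, 6.5, 345°)

Enumerate (i+0.5, j+0.5, θ) over the 28 free cells and 16 admissible headings. For each, cast all 7 beams and compare to the given ranges.
  (4.5, 3.5, 75°): beam 1 = 1.0000 ≠ 0.5774 ✗
  (2.5, 1.5, 30°): beam 1 = 0.5176 ≠ 0.5774 ✗
  (2.5, 4.5, 15°): beam 2 = 0.5176 ≠ 1.9319 ✗
  (2.5, 7.5, 330°): beam 1 = 1.5529 ≠ 0.5774 ✗
  …
  (1.5, 6.5, 345°): r_1=0.5774, r_2=1.9319, r_3=2.8868, r_4=0.5176, r_5=0.5774, r_6=1.9319, r_7=1.0000 — all match ✓
Unique over the lattice → pose = (1.5, 6.5, 345°).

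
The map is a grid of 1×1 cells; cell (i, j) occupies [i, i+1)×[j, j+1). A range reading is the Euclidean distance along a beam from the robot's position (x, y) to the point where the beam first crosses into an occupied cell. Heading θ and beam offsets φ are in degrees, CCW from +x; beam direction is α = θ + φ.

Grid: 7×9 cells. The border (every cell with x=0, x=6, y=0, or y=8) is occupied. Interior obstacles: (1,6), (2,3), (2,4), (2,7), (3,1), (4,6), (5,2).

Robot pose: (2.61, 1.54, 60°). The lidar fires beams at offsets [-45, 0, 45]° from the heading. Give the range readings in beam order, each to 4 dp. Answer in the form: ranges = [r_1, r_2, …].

ranges = [0.4038, 6.7800, 1.5115]

beam 1: φ=-45°, α=15°
  dir = (cos 15°, sin 15°) = (0.9659, 0.2588); from cell (2,1)
  next x-line at t=0.4038, next y-line at t=1.7773; Δt_x=1.0353, Δt_y=3.8637
    x: enter (3,1) at t=0.4038 ← occupied
  → r_1 = 0.4038
beam 2: φ=0°, α=60°
  dir = (cos 60°, sin 60°) = (0.5000, 0.8660); from cell (2,1)
  next x-line at t=0.7800, next y-line at t=0.5312; Δt_x=2.0000, Δt_y=1.1547
    y: enter (2,2) at t=0.5312
    x: enter (3,2) at t=0.7800
    y: enter (3,3) at t=1.6859
    x: enter (4,3) at t=2.7800
    y: enter (4,4) at t=2.8406
    y: enter (4,5) at t=3.9953
    x: enter (5,5) at t=4.7800
    y: enter (5,6) at t=5.1500
    y: enter (5,7) at t=6.3047
    x: enter (6,7) at t=6.7800 ← occupied
  → r_2 = 6.7800
beam 3: φ=45°, α=105°
  dir = (cos 105°, sin 105°) = (-0.2588, 0.9659); from cell (2,1)
  next x-line at t=2.3569, next y-line at t=0.4762; Δt_x=3.8637, Δt_y=1.0353
    y: enter (2,2) at t=0.4762
    y: enter (2,3) at t=1.5115 ← occupied
  → r_3 = 1.5115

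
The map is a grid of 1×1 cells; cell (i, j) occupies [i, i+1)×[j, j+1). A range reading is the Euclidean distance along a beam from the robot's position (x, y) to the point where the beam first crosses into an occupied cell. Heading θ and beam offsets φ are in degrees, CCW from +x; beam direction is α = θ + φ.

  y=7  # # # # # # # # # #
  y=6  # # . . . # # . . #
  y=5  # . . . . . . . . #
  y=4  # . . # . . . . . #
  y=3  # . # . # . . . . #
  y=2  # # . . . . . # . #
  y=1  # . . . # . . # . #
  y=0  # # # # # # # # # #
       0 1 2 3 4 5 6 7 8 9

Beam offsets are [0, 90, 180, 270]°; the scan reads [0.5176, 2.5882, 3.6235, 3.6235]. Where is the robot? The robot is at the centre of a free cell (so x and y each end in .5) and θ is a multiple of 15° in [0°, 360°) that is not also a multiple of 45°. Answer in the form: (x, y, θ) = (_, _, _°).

(x, y, θ) = (5.5, 3.5, 195°)

The pose lattice has 38·16 = 608 candidates. Test each by forward raycasting.
  (1.5, 1.5, 75°): beam 2 = 0.5176 ≠ 2.5882 ✗
  (3.5, 2.5, 150°): beam 1 = 1.0000 ≠ 0.5176 ✗
  (8.5, 2.5, 330°): beam 1 = 0.5774 ≠ 0.5176 ✗
  (8.5, 4.5, 15°): beam 4 = 1.9319 ≠ 3.6235 ✗
  (1.5, 1.5, 30°): beam 1 = 3.0000 ≠ 0.5176 ✗
  …
  (5.5, 3.5, 195°): r_1=0.5176, r_2=2.5882, r_3=3.6235, r_4=3.6235 — all match ✓
Only this pose fits every beam.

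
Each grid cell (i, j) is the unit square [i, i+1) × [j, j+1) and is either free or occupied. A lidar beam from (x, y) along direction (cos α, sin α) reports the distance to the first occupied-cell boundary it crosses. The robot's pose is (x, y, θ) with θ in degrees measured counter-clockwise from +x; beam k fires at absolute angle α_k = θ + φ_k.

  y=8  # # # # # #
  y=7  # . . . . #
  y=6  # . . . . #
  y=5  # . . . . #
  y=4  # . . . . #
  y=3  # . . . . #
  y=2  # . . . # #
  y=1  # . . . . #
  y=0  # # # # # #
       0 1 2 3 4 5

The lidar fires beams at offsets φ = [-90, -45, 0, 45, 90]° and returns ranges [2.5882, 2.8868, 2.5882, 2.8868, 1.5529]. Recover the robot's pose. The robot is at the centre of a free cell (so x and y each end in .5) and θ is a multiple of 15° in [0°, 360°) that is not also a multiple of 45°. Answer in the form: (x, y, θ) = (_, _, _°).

(x, y, θ) = (2.5, 5.5, 75°)

Enumerate (i+0.5, j+0.5, θ) over the 27 free cells and 16 admissible headings. For each, cast all 5 beams and compare to the given ranges.
  (4.5, 6.5, 120°): beam 1 = 0.5774 ≠ 2.5882 ✗
  (2.5, 6.5, 330°): beam 1 = 3.0000 ≠ 2.5882 ✗
  (3.5, 5.5, 120°): beam 1 = 1.7321 ≠ 2.5882 ✗
  …
  (2.5, 5.5, 75°): r_1=2.5882, r_2=2.8868, r_3=2.5882, r_4=2.8868, r_5=1.5529 — all match ✓
Unique over the lattice → pose = (2.5, 5.5, 75°).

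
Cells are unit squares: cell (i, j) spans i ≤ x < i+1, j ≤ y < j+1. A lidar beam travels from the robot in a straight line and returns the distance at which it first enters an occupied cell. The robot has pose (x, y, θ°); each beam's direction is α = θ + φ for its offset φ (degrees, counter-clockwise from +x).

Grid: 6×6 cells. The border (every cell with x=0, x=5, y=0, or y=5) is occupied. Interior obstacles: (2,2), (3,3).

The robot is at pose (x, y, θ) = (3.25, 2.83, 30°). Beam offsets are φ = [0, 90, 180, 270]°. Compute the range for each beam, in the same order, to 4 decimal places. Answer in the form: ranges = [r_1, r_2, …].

beam 1: φ=0°, α=30°
  dir = (cos 30°, sin 30°) = (0.8660, 0.5000); from cell (3,2)
  next x-line at t=0.8660, next y-line at t=0.3400; Δt_x=1.1547, Δt_y=2.0000
    y: enter (3,3) at t=0.3400 ← occupied
  → r_1 = 0.3400
beam 2: φ=90°, α=120°
  dir = (cos 120°, sin 120°) = (-0.5000, 0.8660); from cell (3,2)
  next x-line at t=0.5000, next y-line at t=0.1963; Δt_x=2.0000, Δt_y=1.1547
    y: enter (3,3) at t=0.1963 ← occupied
  → r_2 = 0.1963
beam 3: φ=180°, α=210°
  dir = (cos 210°, sin 210°) = (-0.8660, -0.5000); from cell (3,2)
  next x-line at t=0.2887, next y-line at t=1.6600; Δt_x=1.1547, Δt_y=2.0000
    x: enter (2,2) at t=0.2887 ← occupied
  → r_3 = 0.2887
beam 4: φ=270°, α=300°
  dir = (cos 300°, sin 300°) = (0.5000, -0.8660); from cell (3,2)
  next x-line at t=1.5000, next y-line at t=0.9584; Δt_x=2.0000, Δt_y=1.1547
    y: enter (3,1) at t=0.9584
    x: enter (4,1) at t=1.5000
    y: enter (4,0) at t=2.1131 ← occupied
  → r_4 = 2.1131

ranges = [0.3400, 0.1963, 0.2887, 2.1131]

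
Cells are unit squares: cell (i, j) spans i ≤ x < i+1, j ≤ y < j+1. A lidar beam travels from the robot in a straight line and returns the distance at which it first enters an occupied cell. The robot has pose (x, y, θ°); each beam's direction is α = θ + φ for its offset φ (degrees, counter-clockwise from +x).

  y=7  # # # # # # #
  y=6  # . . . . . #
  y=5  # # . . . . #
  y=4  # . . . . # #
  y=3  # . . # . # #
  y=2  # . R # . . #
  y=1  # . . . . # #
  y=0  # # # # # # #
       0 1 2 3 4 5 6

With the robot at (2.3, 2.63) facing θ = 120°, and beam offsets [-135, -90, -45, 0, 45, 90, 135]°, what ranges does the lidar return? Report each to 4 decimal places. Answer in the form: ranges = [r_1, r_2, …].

ranges = [0.7247, 0.8083, 4.5242, 2.6000, 1.3459, 1.5011, 1.6875]

beam 1: φ=-135°, α=345°
  cosα=0.9659 sinα=-0.2588 | (2,2) | tMaxX 0.7247 tMaxY 2.4341 | tΔX 1.0353 tΔY 3.8637
    t=0.7247 [x] (3,2) — stop
  → r_1 = 0.7247
beam 2: φ=-90°, α=30°
  cosα=0.8660 sinα=0.5000 | (2,2) | tMaxX 0.8083 tMaxY 0.7400 | tΔX 1.1547 tΔY 2.0000
    t=0.7400 [y] (2,3)
    t=0.8083 [x] (3,3) — stop
  → r_2 = 0.8083
beam 3: φ=-45°, α=75°
  cosα=0.2588 sinα=0.9659 | (2,2) | tMaxX 2.7046 tMaxY 0.3831 | tΔX 3.8637 tΔY 1.0353
    t=0.3831 [y] (2,3)
    t=1.4183 [y] (2,4)
    t=2.4536 [y] (2,5)
    t=2.7046 [x] (3,5)
    t=3.4889 [y] (3,6)
    t=4.5242 [y] (3,7) — stop
  → r_3 = 4.5242
beam 4: φ=0°, α=120°
  cosα=-0.5000 sinα=0.8660 | (2,2) | tMaxX 0.6000 tMaxY 0.4272 | tΔX 2.0000 tΔY 1.1547
    t=0.4272 [y] (2,3)
    t=0.6000 [x] (1,3)
    t=1.5819 [y] (1,4)
    t=2.6000 [x] (0,4) — stop
  → r_4 = 2.6000
beam 5: φ=45°, α=165°
  cosα=-0.9659 sinα=0.2588 | (2,2) | tMaxX 0.3106 tMaxY 1.4296 | tΔX 1.0353 tΔY 3.8637
    t=0.3106 [x] (1,2)
    t=1.3459 [x] (0,2) — stop
  → r_5 = 1.3459
beam 6: φ=90°, α=210°
  cosα=-0.8660 sinα=-0.5000 | (2,2) | tMaxX 0.3464 tMaxY 1.2600 | tΔX 1.1547 tΔY 2.0000
    t=0.3464 [x] (1,2)
    t=1.2600 [y] (1,1)
    t=1.5011 [x] (0,1) — stop
  → r_6 = 1.5011
beam 7: φ=135°, α=255°
  cosα=-0.2588 sinα=-0.9659 | (2,2) | tMaxX 1.1591 tMaxY 0.6522 | tΔX 3.8637 tΔY 1.0353
    t=0.6522 [y] (2,1)
    t=1.1591 [x] (1,1)
    t=1.6875 [y] (1,0) — stop
  → r_7 = 1.6875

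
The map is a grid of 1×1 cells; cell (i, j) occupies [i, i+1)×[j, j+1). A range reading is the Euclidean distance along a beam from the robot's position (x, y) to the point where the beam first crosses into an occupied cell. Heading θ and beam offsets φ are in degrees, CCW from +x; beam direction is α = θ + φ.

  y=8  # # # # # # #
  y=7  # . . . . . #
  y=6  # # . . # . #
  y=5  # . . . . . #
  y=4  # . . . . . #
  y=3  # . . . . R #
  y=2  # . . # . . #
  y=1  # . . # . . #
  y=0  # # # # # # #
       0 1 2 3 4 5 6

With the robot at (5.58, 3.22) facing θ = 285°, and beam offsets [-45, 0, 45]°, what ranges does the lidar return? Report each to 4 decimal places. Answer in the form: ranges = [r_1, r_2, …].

ranges = [2.5634, 1.6228, 0.4850]

beam 1: φ=-45°, α=240°
  dir = (cos 240°, sin 240°) = (-0.5000, -0.8660); from cell (5,3)
  next x-line at t=1.1600, next y-line at t=0.2540; Δt_x=2.0000, Δt_y=1.1547
    y: enter (5,2) at t=0.2540
    x: enter (4,2) at t=1.1600
    y: enter (4,1) at t=1.4087
    y: enter (4,0) at t=2.5634 ← occupied
  → r_1 = 2.5634
beam 2: φ=0°, α=285°
  dir = (cos 285°, sin 285°) = (0.2588, -0.9659); from cell (5,3)
  next x-line at t=1.6228, next y-line at t=0.2278; Δt_x=3.8637, Δt_y=1.0353
    y: enter (5,2) at t=0.2278
    y: enter (5,1) at t=1.2630
    x: enter (6,1) at t=1.6228 ← occupied
  → r_2 = 1.6228
beam 3: φ=45°, α=330°
  dir = (cos 330°, sin 330°) = (0.8660, -0.5000); from cell (5,3)
  next x-line at t=0.4850, next y-line at t=0.4400; Δt_x=1.1547, Δt_y=2.0000
    y: enter (5,2) at t=0.4400
    x: enter (6,2) at t=0.4850 ← occupied
  → r_3 = 0.4850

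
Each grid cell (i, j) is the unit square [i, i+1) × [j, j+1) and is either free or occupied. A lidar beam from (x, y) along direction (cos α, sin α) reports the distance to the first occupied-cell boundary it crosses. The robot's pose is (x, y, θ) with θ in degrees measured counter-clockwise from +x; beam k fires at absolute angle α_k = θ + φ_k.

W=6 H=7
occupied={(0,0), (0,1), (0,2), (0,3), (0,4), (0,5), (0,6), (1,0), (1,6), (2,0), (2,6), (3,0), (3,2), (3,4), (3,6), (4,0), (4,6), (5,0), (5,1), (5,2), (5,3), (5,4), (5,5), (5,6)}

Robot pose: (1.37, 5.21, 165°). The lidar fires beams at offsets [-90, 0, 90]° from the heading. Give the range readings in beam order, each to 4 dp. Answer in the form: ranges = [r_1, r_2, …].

beam 1: φ=-90°, α=75°
  dir = (cos 75°, sin 75°) = (0.2588, 0.9659); from cell (1,5)
  next x-line at t=2.4341, next y-line at t=0.8179; Δt_x=3.8637, Δt_y=1.0353
    y: enter (1,6) at t=0.8179 ← occupied
  → r_1 = 0.8179
beam 2: φ=0°, α=165°
  dir = (cos 165°, sin 165°) = (-0.9659, 0.2588); from cell (1,5)
  next x-line at t=0.3831, next y-line at t=3.0523; Δt_x=1.0353, Δt_y=3.8637
    x: enter (0,5) at t=0.3831 ← occupied
  → r_2 = 0.3831
beam 3: φ=90°, α=255°
  dir = (cos 255°, sin 255°) = (-0.2588, -0.9659); from cell (1,5)
  next x-line at t=1.4296, next y-line at t=0.2174; Δt_x=3.8637, Δt_y=1.0353
    y: enter (1,4) at t=0.2174
    y: enter (1,3) at t=1.2527
    x: enter (0,3) at t=1.4296 ← occupied
  → r_3 = 1.4296

ranges = [0.8179, 0.3831, 1.4296]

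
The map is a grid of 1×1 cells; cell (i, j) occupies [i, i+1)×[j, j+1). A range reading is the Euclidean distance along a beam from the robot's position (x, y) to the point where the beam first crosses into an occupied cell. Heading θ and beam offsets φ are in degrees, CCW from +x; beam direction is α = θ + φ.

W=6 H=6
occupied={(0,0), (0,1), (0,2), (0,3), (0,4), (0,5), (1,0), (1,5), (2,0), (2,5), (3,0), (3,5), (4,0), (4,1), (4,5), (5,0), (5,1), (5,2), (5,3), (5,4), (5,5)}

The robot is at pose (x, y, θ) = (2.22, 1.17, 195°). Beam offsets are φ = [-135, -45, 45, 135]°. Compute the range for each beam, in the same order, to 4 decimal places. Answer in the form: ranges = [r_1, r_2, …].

ranges = [4.4225, 1.4087, 0.1963, 0.3400]

beam 1: φ=-135°, α=60°
  d=(0.5000,0.8660)  start (2,1)  tX=1.5600 tY=0.9584  stride 1/|dx|=2.0000 1/|dy|=1.1547
    cross y-line → (2,2), t=0.9584
    cross x-line → (3,2), t=1.5600
    cross y-line → (3,3), t=2.1131
    cross y-line → (3,4), t=3.2678
    cross x-line → (4,4), t=3.5600
    cross y-line → (4,5), t=4.4225 (wall)
  → r_1 = 4.4225
beam 2: φ=-45°, α=150°
  d=(-0.8660,0.5000)  start (2,1)  tX=0.2540 tY=1.6600  stride 1/|dx|=1.1547 1/|dy|=2.0000
    cross x-line → (1,1), t=0.2540
    cross x-line → (0,1), t=1.4087 (wall)
  → r_2 = 1.4087
beam 3: φ=45°, α=240°
  d=(-0.5000,-0.8660)  start (2,1)  tX=0.4400 tY=0.1963  stride 1/|dx|=2.0000 1/|dy|=1.1547
    cross y-line → (2,0), t=0.1963 (wall)
  → r_3 = 0.1963
beam 4: φ=135°, α=330°
  d=(0.8660,-0.5000)  start (2,1)  tX=0.9007 tY=0.3400  stride 1/|dx|=1.1547 1/|dy|=2.0000
    cross y-line → (2,0), t=0.3400 (wall)
  → r_4 = 0.3400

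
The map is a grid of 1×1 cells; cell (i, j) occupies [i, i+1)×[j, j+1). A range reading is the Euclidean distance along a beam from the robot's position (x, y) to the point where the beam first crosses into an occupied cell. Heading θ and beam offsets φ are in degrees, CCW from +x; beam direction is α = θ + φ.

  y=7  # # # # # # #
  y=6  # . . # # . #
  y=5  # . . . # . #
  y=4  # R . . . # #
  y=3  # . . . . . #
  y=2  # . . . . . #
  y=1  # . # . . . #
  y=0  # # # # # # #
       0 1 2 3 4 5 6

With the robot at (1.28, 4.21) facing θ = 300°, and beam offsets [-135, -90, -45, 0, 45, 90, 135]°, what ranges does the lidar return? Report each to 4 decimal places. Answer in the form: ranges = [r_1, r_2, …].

ranges = [0.2899, 0.3233, 1.0818, 2.5519, 4.8865, 3.1408, 2.8884]

beam 1: φ=-135°, α=165°
  dir = (cos 165°, sin 165°) = (-0.9659, 0.2588); from cell (1,4)
  next x-line at t=0.2899, next y-line at t=3.0523; Δt_x=1.0353, Δt_y=3.8637
    x: enter (0,4) at t=0.2899 ← occupied
  → r_1 = 0.2899
beam 2: φ=-90°, α=210°
  dir = (cos 210°, sin 210°) = (-0.8660, -0.5000); from cell (1,4)
  next x-line at t=0.3233, next y-line at t=0.4200; Δt_x=1.1547, Δt_y=2.0000
    x: enter (0,4) at t=0.3233 ← occupied
  → r_2 = 0.3233
beam 3: φ=-45°, α=255°
  dir = (cos 255°, sin 255°) = (-0.2588, -0.9659); from cell (1,4)
  next x-line at t=1.0818, next y-line at t=0.2174; Δt_x=3.8637, Δt_y=1.0353
    y: enter (1,3) at t=0.2174
    x: enter (0,3) at t=1.0818 ← occupied
  → r_3 = 1.0818
beam 4: φ=0°, α=300°
  dir = (cos 300°, sin 300°) = (0.5000, -0.8660); from cell (1,4)
  next x-line at t=1.4400, next y-line at t=0.2425; Δt_x=2.0000, Δt_y=1.1547
    y: enter (1,3) at t=0.2425
    y: enter (1,2) at t=1.3972
    x: enter (2,2) at t=1.4400
    y: enter (2,1) at t=2.5519 ← occupied
  → r_4 = 2.5519
beam 5: φ=45°, α=345°
  dir = (cos 345°, sin 345°) = (0.9659, -0.2588); from cell (1,4)
  next x-line at t=0.7454, next y-line at t=0.8114; Δt_x=1.0353, Δt_y=3.8637
    x: enter (2,4) at t=0.7454
    y: enter (2,3) at t=0.8114
    x: enter (3,3) at t=1.7807
    x: enter (4,3) at t=2.8160
    x: enter (5,3) at t=3.8512
    y: enter (5,2) at t=4.6751
    x: enter (6,2) at t=4.8865 ← occupied
  → r_5 = 4.8865
beam 6: φ=90°, α=30°
  dir = (cos 30°, sin 30°) = (0.8660, 0.5000); from cell (1,4)
  next x-line at t=0.8314, next y-line at t=1.5800; Δt_x=1.1547, Δt_y=2.0000
    x: enter (2,4) at t=0.8314
    y: enter (2,5) at t=1.5800
    x: enter (3,5) at t=1.9861
    x: enter (4,5) at t=3.1408 ← occupied
  → r_6 = 3.1408
beam 7: φ=135°, α=75°
  dir = (cos 75°, sin 75°) = (0.2588, 0.9659); from cell (1,4)
  next x-line at t=2.7819, next y-line at t=0.8179; Δt_x=3.8637, Δt_y=1.0353
    y: enter (1,5) at t=0.8179
    y: enter (1,6) at t=1.8531
    x: enter (2,6) at t=2.7819
    y: enter (2,7) at t=2.8884 ← occupied
  → r_7 = 2.8884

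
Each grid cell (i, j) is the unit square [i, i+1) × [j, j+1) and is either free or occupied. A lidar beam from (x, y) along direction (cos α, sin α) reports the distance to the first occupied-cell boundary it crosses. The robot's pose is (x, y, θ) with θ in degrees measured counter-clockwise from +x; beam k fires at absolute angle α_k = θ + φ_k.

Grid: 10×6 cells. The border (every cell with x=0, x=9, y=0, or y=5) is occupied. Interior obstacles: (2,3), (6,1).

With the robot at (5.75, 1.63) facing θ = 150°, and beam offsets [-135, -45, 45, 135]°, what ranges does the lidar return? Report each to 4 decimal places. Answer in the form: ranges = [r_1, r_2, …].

ranges = [0.2588, 3.4889, 2.4341, 0.6522]

beam 1: φ=-135°, α=15°
  direction (0.9659, 0.2588); cell (5,1); t to first gridline: x 0.2588, y 1.4296 (then +1.0353 / +3.8637)
    (6,1) via x @ 0.2588  # hit
  → r_1 = 0.2588
beam 2: φ=-45°, α=105°
  direction (-0.2588, 0.9659); cell (5,1); t to first gridline: x 2.8978, y 0.3831 (then +3.8637 / +1.0353)
    (5,2) via y @ 0.3831
    (5,3) via y @ 1.4183
    (5,4) via y @ 2.4536
    (4,4) via x @ 2.8978
    (4,5) via y @ 3.4889  # hit
  → r_2 = 3.4889
beam 3: φ=45°, α=195°
  direction (-0.9659, -0.2588); cell (5,1); t to first gridline: x 0.7765, y 2.4341 (then +1.0353 / +3.8637)
    (4,1) via x @ 0.7765
    (3,1) via x @ 1.8117
    (3,0) via y @ 2.4341  # hit
  → r_3 = 2.4341
beam 4: φ=135°, α=285°
  direction (0.2588, -0.9659); cell (5,1); t to first gridline: x 0.9659, y 0.6522 (then +3.8637 / +1.0353)
    (5,0) via y @ 0.6522  # hit
  → r_4 = 0.6522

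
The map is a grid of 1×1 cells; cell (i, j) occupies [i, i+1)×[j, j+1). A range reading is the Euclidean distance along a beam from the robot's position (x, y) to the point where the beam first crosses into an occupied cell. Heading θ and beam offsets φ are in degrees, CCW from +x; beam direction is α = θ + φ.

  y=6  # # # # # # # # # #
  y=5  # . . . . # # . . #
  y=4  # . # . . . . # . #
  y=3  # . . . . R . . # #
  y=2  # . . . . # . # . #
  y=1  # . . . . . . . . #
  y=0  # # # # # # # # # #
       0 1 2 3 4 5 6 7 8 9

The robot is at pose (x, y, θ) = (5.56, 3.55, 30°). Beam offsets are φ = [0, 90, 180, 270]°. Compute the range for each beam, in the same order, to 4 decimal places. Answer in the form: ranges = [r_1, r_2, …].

ranges = [1.6628, 2.8290, 5.1000, 0.6351]

beam 1: φ=0°, α=30°
  d=(0.8660,0.5000)  start (5,3)  tX=0.5081 tY=0.9000  stride 1/|dx|=1.1547 1/|dy|=2.0000
    cross x-line → (6,3), t=0.5081
    cross y-line → (6,4), t=0.9000
    cross x-line → (7,4), t=1.6628 (wall)
  → r_1 = 1.6628
beam 2: φ=90°, α=120°
  d=(-0.5000,0.8660)  start (5,3)  tX=1.1200 tY=0.5196  stride 1/|dx|=2.0000 1/|dy|=1.1547
    cross y-line → (5,4), t=0.5196
    cross x-line → (4,4), t=1.1200
    cross y-line → (4,5), t=1.6743
    cross y-line → (4,6), t=2.8290 (wall)
  → r_2 = 2.8290
beam 3: φ=180°, α=210°
  d=(-0.8660,-0.5000)  start (5,3)  tX=0.6466 tY=1.1000  stride 1/|dx|=1.1547 1/|dy|=2.0000
    cross x-line → (4,3), t=0.6466
    cross y-line → (4,2), t=1.1000
    cross x-line → (3,2), t=1.8013
    cross x-line → (2,2), t=2.9560
    cross y-line → (2,1), t=3.1000
    cross x-line → (1,1), t=4.1107
    cross y-line → (1,0), t=5.1000 (wall)
  → r_3 = 5.1000
beam 4: φ=270°, α=300°
  d=(0.5000,-0.8660)  start (5,3)  tX=0.8800 tY=0.6351  stride 1/|dx|=2.0000 1/|dy|=1.1547
    cross y-line → (5,2), t=0.6351 (wall)
  → r_4 = 0.6351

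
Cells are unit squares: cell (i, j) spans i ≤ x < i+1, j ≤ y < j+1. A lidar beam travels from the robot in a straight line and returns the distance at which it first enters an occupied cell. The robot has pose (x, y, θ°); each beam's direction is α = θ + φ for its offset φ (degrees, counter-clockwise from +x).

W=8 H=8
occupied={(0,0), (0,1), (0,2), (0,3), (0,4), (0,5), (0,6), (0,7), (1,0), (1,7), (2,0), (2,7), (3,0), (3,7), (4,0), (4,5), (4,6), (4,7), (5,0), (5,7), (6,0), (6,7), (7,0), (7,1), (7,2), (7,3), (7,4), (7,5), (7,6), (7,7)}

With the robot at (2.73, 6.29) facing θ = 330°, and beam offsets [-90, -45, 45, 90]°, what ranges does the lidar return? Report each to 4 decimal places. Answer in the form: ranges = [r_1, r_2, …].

ranges = [3.4600, 5.4766, 1.3148, 0.8198]

beam 1: φ=-90°, α=240°
  d=(-0.5000,-0.8660)  start (2,6)  tX=1.4600 tY=0.3349  stride 1/|dx|=2.0000 1/|dy|=1.1547
    cross y-line → (2,5), t=0.3349
    cross x-line → (1,5), t=1.4600
    cross y-line → (1,4), t=1.4896
    cross y-line → (1,3), t=2.6443
    cross x-line → (0,3), t=3.4600 (wall)
  → r_1 = 3.4600
beam 2: φ=-45°, α=285°
  d=(0.2588,-0.9659)  start (2,6)  tX=1.0432 tY=0.3002  stride 1/|dx|=3.8637 1/|dy|=1.0353
    cross y-line → (2,5), t=0.3002
    cross x-line → (3,5), t=1.0432
    cross y-line → (3,4), t=1.3355
    cross y-line → (3,3), t=2.3708
    cross y-line → (3,2), t=3.4061
    cross y-line → (3,1), t=4.4413
    cross x-line → (4,1), t=4.9069
    cross y-line → (4,0), t=5.4766 (wall)
  → r_2 = 5.4766
beam 3: φ=45°, α=15°
  d=(0.9659,0.2588)  start (2,6)  tX=0.2795 tY=2.7432  stride 1/|dx|=1.0353 1/|dy|=3.8637
    cross x-line → (3,6), t=0.2795
    cross x-line → (4,6), t=1.3148 (wall)
  → r_3 = 1.3148
beam 4: φ=90°, α=60°
  d=(0.5000,0.8660)  start (2,6)  tX=0.5400 tY=0.8198  stride 1/|dx|=2.0000 1/|dy|=1.1547
    cross x-line → (3,6), t=0.5400
    cross y-line → (3,7), t=0.8198 (wall)
  → r_4 = 0.8198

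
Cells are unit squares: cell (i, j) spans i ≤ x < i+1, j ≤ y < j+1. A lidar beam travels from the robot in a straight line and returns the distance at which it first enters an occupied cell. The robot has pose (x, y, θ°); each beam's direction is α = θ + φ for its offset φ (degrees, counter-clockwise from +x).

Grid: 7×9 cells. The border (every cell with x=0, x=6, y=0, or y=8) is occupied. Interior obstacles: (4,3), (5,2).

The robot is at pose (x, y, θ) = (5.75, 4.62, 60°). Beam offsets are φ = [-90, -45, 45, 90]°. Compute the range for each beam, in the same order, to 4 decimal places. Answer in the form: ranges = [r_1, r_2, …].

beam 1: φ=-90°, α=330°
  cosα=0.8660 sinα=-0.5000 | (5,4) | tMaxX 0.2887 tMaxY 1.2400 | tΔX 1.1547 tΔY 2.0000
    t=0.2887 [x] (6,4) — stop
  → r_1 = 0.2887
beam 2: φ=-45°, α=15°
  cosα=0.9659 sinα=0.2588 | (5,4) | tMaxX 0.2588 tMaxY 1.4682 | tΔX 1.0353 tΔY 3.8637
    t=0.2588 [x] (6,4) — stop
  → r_2 = 0.2588
beam 3: φ=45°, α=105°
  cosα=-0.2588 sinα=0.9659 | (5,4) | tMaxX 2.8978 tMaxY 0.3934 | tΔX 3.8637 tΔY 1.0353
    t=0.3934 [y] (5,5)
    t=1.4287 [y] (5,6)
    t=2.4640 [y] (5,7)
    t=2.8978 [x] (4,7)
    t=3.4992 [y] (4,8) — stop
  → r_3 = 3.4992
beam 4: φ=90°, α=150°
  cosα=-0.8660 sinα=0.5000 | (5,4) | tMaxX 0.8660 tMaxY 0.7600 | tΔX 1.1547 tΔY 2.0000
    t=0.7600 [y] (5,5)
    t=0.8660 [x] (4,5)
    t=2.0207 [x] (3,5)
    t=2.7600 [y] (3,6)
    t=3.1754 [x] (2,6)
    t=4.3301 [x] (1,6)
    t=4.7600 [y] (1,7)
    t=5.4848 [x] (0,7) — stop
  → r_4 = 5.4848

ranges = [0.2887, 0.2588, 3.4992, 5.4848]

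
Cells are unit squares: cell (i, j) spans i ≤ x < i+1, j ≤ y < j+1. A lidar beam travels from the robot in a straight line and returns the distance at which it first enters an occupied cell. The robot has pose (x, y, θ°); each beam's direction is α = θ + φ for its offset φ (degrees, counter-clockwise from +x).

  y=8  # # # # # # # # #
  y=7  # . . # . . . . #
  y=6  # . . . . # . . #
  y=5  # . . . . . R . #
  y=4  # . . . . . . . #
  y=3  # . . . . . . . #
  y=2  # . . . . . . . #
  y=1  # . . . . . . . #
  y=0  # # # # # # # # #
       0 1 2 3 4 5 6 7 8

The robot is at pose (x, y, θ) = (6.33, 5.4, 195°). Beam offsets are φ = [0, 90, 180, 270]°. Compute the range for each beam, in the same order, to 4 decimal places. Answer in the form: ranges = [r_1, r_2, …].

ranges = [5.5180, 4.5552, 1.7289, 1.2750]

beam 1: φ=0°, α=195°
  direction (-0.9659, -0.2588); cell (6,5); t to first gridline: x 0.3416, y 1.5455 (then +1.0353 / +3.8637)
    (5,5) via x @ 0.3416
    (4,5) via x @ 1.3769
    (4,4) via y @ 1.5455
    (3,4) via x @ 2.4122
    (2,4) via x @ 3.4475
    (1,4) via x @ 4.4827
    (1,3) via y @ 5.4092
    (0,3) via x @ 5.5180  # hit
  → r_1 = 5.5180
beam 2: φ=90°, α=285°
  direction (0.2588, -0.9659); cell (6,5); t to first gridline: x 2.5887, y 0.4141 (then +3.8637 / +1.0353)
    (6,4) via y @ 0.4141
    (6,3) via y @ 1.4494
    (6,2) via y @ 2.4847
    (7,2) via x @ 2.5887
    (7,1) via y @ 3.5199
    (7,0) via y @ 4.5552  # hit
  → r_2 = 4.5552
beam 3: φ=180°, α=15°
  direction (0.9659, 0.2588); cell (6,5); t to first gridline: x 0.6936, y 2.3182 (then +1.0353 / +3.8637)
    (7,5) via x @ 0.6936
    (8,5) via x @ 1.7289  # hit
  → r_3 = 1.7289
beam 4: φ=270°, α=105°
  direction (-0.2588, 0.9659); cell (6,5); t to first gridline: x 1.2750, y 0.6212 (then +3.8637 / +1.0353)
    (6,6) via y @ 0.6212
    (5,6) via x @ 1.2750  # hit
  → r_4 = 1.2750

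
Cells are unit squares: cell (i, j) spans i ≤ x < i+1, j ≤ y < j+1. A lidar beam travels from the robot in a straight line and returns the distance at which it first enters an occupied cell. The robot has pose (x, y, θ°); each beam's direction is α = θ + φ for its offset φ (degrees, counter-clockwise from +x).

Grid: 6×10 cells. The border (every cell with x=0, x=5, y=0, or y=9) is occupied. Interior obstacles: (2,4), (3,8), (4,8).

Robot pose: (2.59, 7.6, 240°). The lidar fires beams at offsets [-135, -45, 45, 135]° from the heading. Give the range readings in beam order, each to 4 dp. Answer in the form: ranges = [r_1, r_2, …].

beam 1: φ=-135°, α=105°
  dir = (cos 105°, sin 105°) = (-0.2588, 0.9659); from cell (2,7)
  next x-line at t=2.2796, next y-line at t=0.4141; Δt_x=3.8637, Δt_y=1.0353
    y: enter (2,8) at t=0.4141
    y: enter (2,9) at t=1.4494 ← occupied
  → r_1 = 1.4494
beam 2: φ=-45°, α=195°
  dir = (cos 195°, sin 195°) = (-0.9659, -0.2588); from cell (2,7)
  next x-line at t=0.6108, next y-line at t=2.3182; Δt_x=1.0353, Δt_y=3.8637
    x: enter (1,7) at t=0.6108
    x: enter (0,7) at t=1.6461 ← occupied
  → r_2 = 1.6461
beam 3: φ=45°, α=285°
  dir = (cos 285°, sin 285°) = (0.2588, -0.9659); from cell (2,7)
  next x-line at t=1.5841, next y-line at t=0.6212; Δt_x=3.8637, Δt_y=1.0353
    y: enter (2,6) at t=0.6212
    x: enter (3,6) at t=1.5841
    y: enter (3,5) at t=1.6564
    y: enter (3,4) at t=2.6917
    y: enter (3,3) at t=3.7270
    y: enter (3,2) at t=4.7623
    x: enter (4,2) at t=5.4478
    y: enter (4,1) at t=5.7975
    y: enter (4,0) at t=6.8328 ← occupied
  → r_3 = 6.8328
beam 4: φ=135°, α=15°
  dir = (cos 15°, sin 15°) = (0.9659, 0.2588); from cell (2,7)
  next x-line at t=0.4245, next y-line at t=1.5455; Δt_x=1.0353, Δt_y=3.8637
    x: enter (3,7) at t=0.4245
    x: enter (4,7) at t=1.4597
    y: enter (4,8) at t=1.5455 ← occupied
  → r_4 = 1.5455

ranges = [1.4494, 1.6461, 6.8328, 1.5455]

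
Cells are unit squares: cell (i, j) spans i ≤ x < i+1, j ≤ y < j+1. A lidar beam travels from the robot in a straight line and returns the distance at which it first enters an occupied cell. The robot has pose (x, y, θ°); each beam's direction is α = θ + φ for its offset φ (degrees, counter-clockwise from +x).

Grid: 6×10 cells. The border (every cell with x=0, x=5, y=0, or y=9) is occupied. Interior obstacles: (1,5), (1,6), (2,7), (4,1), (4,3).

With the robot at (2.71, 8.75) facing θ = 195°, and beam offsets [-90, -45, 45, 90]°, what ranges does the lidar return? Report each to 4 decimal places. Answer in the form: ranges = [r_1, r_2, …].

beam 1: φ=-90°, α=105°
  cosα=-0.2588 sinα=0.9659 | (2,8) | tMaxX 2.7432 tMaxY 0.2588 | tΔX 3.8637 tΔY 1.0353
    t=0.2588 [y] (2,9) — stop
  → r_1 = 0.2588
beam 2: φ=-45°, α=150°
  cosα=-0.8660 sinα=0.5000 | (2,8) | tMaxX 0.8198 tMaxY 0.5000 | tΔX 1.1547 tΔY 2.0000
    t=0.5000 [y] (2,9) — stop
  → r_2 = 0.5000
beam 3: φ=45°, α=240°
  cosα=-0.5000 sinα=-0.8660 | (2,8) | tMaxX 1.4200 tMaxY 0.8660 | tΔX 2.0000 tΔY 1.1547
    t=0.8660 [y] (2,7) — stop
  → r_3 = 0.8660
beam 4: φ=90°, α=285°
  cosα=0.2588 sinα=-0.9659 | (2,8) | tMaxX 1.1205 tMaxY 0.7765 | tΔX 3.8637 tΔY 1.0353
    t=0.7765 [y] (2,7) — stop
  → r_4 = 0.7765

ranges = [0.2588, 0.5000, 0.8660, 0.7765]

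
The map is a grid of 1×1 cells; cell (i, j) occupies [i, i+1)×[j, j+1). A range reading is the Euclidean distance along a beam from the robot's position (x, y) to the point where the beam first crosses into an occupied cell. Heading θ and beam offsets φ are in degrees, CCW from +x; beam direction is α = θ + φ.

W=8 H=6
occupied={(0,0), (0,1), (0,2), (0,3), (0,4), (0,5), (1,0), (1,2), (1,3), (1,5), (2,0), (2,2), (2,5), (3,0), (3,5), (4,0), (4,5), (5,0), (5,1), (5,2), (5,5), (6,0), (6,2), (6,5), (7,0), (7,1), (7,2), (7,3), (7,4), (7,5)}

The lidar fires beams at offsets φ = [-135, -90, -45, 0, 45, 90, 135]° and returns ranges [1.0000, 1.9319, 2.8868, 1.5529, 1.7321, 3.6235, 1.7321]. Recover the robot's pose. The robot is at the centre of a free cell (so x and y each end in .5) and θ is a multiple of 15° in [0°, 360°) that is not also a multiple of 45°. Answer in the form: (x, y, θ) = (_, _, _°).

(x, y, θ) = (4.5, 3.5, 75°)

The pose lattice has 18·16 = 288 candidates. Test each by forward raycasting.
  (3.5, 1.5, 240°): beam 1 = 3.6235 ≠ 1.0000 ✗
  (3.5, 1.5, 120°): beam 1 = 1.5529 ≠ 1.0000 ✗
  (3.5, 4.5, 195°): beam 1 = 0.5774 ≠ 1.0000 ✗
  (3.5, 2.5, 150°): beam 1 = 1.5529 ≠ 1.0000 ✗
  …
  (4.5, 3.5, 75°): r_1=1.0000, r_2=1.9319, r_3=2.8868, r_4=1.5529, r_5=1.7321, r_6=3.6235, r_7=1.7321 — all match ✓
Unique over the lattice → pose = (4.5, 3.5, 75°).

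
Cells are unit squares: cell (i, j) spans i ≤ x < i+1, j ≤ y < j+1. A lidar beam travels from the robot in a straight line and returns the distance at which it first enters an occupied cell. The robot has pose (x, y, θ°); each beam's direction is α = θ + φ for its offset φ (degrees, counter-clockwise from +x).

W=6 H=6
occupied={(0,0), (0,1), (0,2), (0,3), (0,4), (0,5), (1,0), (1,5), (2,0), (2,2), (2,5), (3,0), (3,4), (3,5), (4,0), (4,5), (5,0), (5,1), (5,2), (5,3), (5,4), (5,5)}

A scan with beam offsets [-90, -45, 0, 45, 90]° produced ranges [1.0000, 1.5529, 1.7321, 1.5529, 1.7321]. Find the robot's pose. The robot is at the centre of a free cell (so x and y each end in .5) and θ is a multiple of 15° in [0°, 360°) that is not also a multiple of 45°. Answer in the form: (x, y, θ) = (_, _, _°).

Enumerate (i+0.5, j+0.5, θ) over the 14 free cells and 16 admissible headings. For each, cast all 5 beams and compare to the given ranges.
  (3.5, 2.5, 165°): beam 1 = 1.5529 ≠ 1.0000 ✗
  (3.5, 3.5, 15°): beam 1 = 2.5882 ≠ 1.0000 ✗
  (4.5, 2.5, 255°): beam 1 = 1.5529 ≠ 1.0000 ✗
  (2.5, 1.5, 105°): beam 1 = 2.5882 ≠ 1.0000 ✗
  …
  (2.5, 3.5, 120°): r_1=1.0000, r_2=1.5529, r_3=1.7321, r_4=1.5529, r_5=1.7321 — all match ✓
No second candidate reproduces the full scan.

(x, y, θ) = (2.5, 3.5, 120°)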